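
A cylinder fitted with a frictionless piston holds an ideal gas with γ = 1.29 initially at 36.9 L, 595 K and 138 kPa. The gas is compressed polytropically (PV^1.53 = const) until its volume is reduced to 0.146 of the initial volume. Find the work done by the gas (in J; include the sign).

n = P₁V₁/(RT₁) = 138×36.9/(8.314×595) = 1.03 mol.
Polytropic n=1.53: T₂ = T₁(V₁/V₂)^(n−1) = 595×(6.85)^0.53 = 1650 K; P₂ = P₁(V₁/V₂)^n = 2620 kPa.
W = (P₁V₁−P₂V₂)/(n−1) = (138×36.9−2620×5.39)/0.53 = -17000 J.

-17000 J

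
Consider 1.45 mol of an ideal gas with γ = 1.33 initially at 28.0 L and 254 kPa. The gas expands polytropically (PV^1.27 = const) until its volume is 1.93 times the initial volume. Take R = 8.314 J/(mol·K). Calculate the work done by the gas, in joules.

T₁ = P₁V₁/(nR) = 254×28.0/(1.45×8.314) = 590 K.
Polytropic n=1.27: T₂ = T₁(V₁/V₂)^(n−1) = 590×(0.518)^0.27 = 494 K; P₂ = P₁(V₁/V₂)^n = 110 kPa.
W = (P₁V₁−P₂V₂)/(n−1) = (254×28.0−110×54.0)/0.27 = 4280 J.

4280 J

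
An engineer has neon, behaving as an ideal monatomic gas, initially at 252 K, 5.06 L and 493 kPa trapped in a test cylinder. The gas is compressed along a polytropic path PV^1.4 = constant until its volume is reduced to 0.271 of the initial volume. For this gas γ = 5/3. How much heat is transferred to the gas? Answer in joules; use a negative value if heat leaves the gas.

-1710 J

n = P₁V₁/(RT₁) = 493×5.06/(8.314×252) = 1.19 mol.
Polytropic n=1.4: T₂ = T₁(V₁/V₂)^(n−1) = 252×(3.69)^0.40 = 425 K; P₂ = P₁(V₁/V₂)^n = 3070 kPa.
W = (P₁V₁−P₂V₂)/(n−1) = (493×5.06−3070×1.37)/0.40 = -4280 J.
ΔU = nCvΔT = 1.19×12.5×(425−252) = 2570 J.
Q = ΔU + W = -1710 J.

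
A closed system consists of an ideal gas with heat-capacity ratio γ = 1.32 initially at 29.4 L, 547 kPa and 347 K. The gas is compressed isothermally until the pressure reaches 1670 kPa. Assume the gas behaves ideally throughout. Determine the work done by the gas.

n = P₁V₁/(RT₁) = 547×29.4/(8.314×347) = 5.57 mol.
Isothermal: T stays 347 K; PV = const ⇒ V₂ = 9.63 L, P₂ = 1670 kPa.
W = nRT ln(V₂/V₁) = 5.57×8.314×347×ln(0.328) = -17900 J.

-17900 J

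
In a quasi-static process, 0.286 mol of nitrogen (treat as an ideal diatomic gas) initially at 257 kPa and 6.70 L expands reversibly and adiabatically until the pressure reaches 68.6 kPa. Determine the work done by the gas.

T₁ = P₁V₁/(nR) = 257×6.70/(0.286×8.314) = 724 K.
Adiabatic: T₂/T₁ = (P₂/P₁)^((γ−1)/γ) ⇒ T₂ = 724×(0.267)^0.286 = 497 K; V₂ = 17.2 L.
ΔU = nCvΔT = 0.286×20.8×(497−724) = -1350 J.
Q = 0 for an adiabatic process, so W = −ΔU = 1350 J.

1350 J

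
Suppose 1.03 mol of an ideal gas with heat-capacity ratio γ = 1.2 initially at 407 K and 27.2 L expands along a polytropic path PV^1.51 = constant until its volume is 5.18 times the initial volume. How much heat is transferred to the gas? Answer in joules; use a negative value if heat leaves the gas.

P₁ = nRT₁/V₁ = 1.03×8.314×407/27.2 = 128 kPa.
Polytropic n=1.51: T₂ = T₁(V₁/V₂)^(n−1) = 407×(0.193)^0.51 = 176 K; P₂ = P₁(V₁/V₂)^n = 10.7 kPa.
W = (P₁V₁−P₂V₂)/(n−1) = (128×27.2−10.7×141)/0.51 = 3880 J.
ΔU = nCvΔT = 1.03×41.6×(176−407) = -9890 J.
Q = ΔU + W = -6010 J.

-6010 J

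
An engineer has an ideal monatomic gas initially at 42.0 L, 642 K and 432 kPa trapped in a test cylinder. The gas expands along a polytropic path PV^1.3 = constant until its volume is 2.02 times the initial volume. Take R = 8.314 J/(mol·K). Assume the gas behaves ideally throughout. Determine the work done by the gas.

11500 J

n = P₁V₁/(RT₁) = 432×42.0/(8.314×642) = 3.40 mol.
Polytropic n=1.3: T₂ = T₁(V₁/V₂)^(n−1) = 642×(0.495)^0.30 = 520 K; P₂ = P₁(V₁/V₂)^n = 173 kPa.
W = (P₁V₁−P₂V₂)/(n−1) = (432×42.0−173×84.8)/0.30 = 11500 J.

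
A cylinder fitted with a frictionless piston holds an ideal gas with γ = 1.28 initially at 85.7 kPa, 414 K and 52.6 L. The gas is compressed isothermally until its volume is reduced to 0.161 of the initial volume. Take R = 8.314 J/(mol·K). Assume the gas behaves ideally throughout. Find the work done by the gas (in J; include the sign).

-8230 J

n = P₁V₁/(RT₁) = 85.7×52.6/(8.314×414) = 1.31 mol.
Isothermal: T stays 414 K; PV = const ⇒ V₂ = 8.47 L, P₂ = 532 kPa.
W = nRT ln(V₂/V₁) = 1.31×8.314×414×ln(0.161) = -8230 J.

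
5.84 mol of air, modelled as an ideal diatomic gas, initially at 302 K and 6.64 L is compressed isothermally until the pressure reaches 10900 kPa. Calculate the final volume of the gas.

P₁ = nRT₁/V₁ = 5.84×8.314×302/6.64 = 2210 kPa.
Isothermal: T stays 302 K; PV = const ⇒ V₂ = 1.35 L, P₂ = 10900 kPa.

1.35 L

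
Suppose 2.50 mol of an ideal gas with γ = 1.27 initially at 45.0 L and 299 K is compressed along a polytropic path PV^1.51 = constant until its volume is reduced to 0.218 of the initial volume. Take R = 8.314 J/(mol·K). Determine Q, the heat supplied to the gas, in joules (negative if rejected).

P₁ = nRT₁/V₁ = 2.50×8.314×299/45.0 = 138 kPa.
Polytropic n=1.51: T₂ = T₁(V₁/V₂)^(n−1) = 299×(4.59)^0.51 = 650 K; P₂ = P₁(V₁/V₂)^n = 1380 kPa.
W = (P₁V₁−P₂V₂)/(n−1) = (138×45.0−1380×9.81)/0.51 = -14300 J.
ΔU = nCvΔT = 2.50×30.8×(650−299) = 27000 J.
Q = ΔU + W = 12700 J.

12700 J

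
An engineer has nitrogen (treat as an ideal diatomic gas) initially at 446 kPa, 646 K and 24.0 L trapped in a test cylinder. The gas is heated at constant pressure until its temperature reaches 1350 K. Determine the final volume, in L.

50.2 L

Isobaric: P stays 446 kPa; V/T = const ⇒ T₂ = 1350 K, V₂ = 50.2 L.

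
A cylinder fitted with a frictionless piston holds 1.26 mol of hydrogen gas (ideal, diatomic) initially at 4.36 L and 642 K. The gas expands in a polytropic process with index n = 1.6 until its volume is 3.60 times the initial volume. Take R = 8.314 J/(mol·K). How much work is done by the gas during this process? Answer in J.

6010 J

P₁ = nRT₁/V₁ = 1.26×8.314×642/4.36 = 1540 kPa.
Polytropic n=1.6: T₂ = T₁(V₁/V₂)^(n−1) = 642×(0.278)^0.60 = 298 K; P₂ = P₁(V₁/V₂)^n = 199 kPa.
W = (P₁V₁−P₂V₂)/(n−1) = (1540×4.36−199×15.7)/0.60 = 6010 J.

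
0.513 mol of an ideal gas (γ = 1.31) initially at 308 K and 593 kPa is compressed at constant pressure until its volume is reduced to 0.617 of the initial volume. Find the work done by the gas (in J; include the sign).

-503 J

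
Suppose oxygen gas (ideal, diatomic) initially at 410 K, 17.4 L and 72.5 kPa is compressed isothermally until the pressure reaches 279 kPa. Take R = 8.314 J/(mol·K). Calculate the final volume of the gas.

Isothermal: T stays 410 K; PV = const ⇒ V₂ = 4.52 L, P₂ = 279 kPa.

4.52 L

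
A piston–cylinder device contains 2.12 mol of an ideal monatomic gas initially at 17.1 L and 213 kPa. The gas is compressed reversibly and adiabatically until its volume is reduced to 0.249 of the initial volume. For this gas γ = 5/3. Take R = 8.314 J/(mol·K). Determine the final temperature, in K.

522 K

T₁ = P₁V₁/(nR) = 213×17.1/(2.12×8.314) = 207 K.
Adiabatic: TV^(γ−1) = const ⇒ T₂ = 207×(4.02)^0.667 = 522 K; PV^γ = const ⇒ P₂ = 2160 kPa.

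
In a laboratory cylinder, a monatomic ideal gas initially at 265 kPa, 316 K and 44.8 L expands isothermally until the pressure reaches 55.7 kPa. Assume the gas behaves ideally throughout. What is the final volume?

213 L

Isothermal: T stays 316 K; PV = const ⇒ V₂ = 213 L, P₂ = 55.7 kPa.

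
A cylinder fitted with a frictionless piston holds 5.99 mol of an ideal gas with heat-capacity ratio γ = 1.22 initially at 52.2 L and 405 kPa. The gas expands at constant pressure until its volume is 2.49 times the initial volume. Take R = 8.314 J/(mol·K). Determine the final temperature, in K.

1060 K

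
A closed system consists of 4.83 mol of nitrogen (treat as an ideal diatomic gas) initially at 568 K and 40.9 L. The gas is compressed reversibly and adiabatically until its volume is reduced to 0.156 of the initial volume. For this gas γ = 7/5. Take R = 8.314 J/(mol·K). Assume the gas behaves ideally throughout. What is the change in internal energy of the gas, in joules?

62900 J

P₁ = nRT₁/V₁ = 4.83×8.314×568/40.9 = 558 kPa.
Adiabatic: TV^(γ−1) = const ⇒ T₂ = 568×(6.41)^0.400 = 1190 K; PV^γ = const ⇒ P₂ = 7520 kPa.
For an ideal gas ΔU = nCvΔT with Cv = (5/2)R = 20.8 J/(mol·K).
ΔU = 4.83×20.8×(1190−568) = 62900 J.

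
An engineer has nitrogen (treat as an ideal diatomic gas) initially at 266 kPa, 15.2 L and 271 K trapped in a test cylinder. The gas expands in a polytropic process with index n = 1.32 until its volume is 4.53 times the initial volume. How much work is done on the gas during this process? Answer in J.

-4840 J

n = P₁V₁/(RT₁) = 266×15.2/(8.314×271) = 1.79 mol.
Polytropic n=1.32: T₂ = T₁(V₁/V₂)^(n−1) = 271×(0.221)^0.32 = 167 K; P₂ = P₁(V₁/V₂)^n = 36.2 kPa.
W = (P₁V₁−P₂V₂)/(n−1) = (266×15.2−36.2×68.9)/0.32 = 4840 J.
Work done on the gas = −W_by = -4840 J.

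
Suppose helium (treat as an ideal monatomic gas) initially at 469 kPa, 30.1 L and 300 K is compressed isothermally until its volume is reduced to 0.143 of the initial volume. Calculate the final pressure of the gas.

Isothermal: T stays 300 K; PV = const ⇒ V₂ = 4.30 L, P₂ = 3280 kPa.

3280 kPa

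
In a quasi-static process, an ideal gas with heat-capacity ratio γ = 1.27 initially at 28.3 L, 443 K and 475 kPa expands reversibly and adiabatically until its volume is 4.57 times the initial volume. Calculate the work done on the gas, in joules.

-16800 J

n = P₁V₁/(RT₁) = 475×28.3/(8.314×443) = 3.65 mol.
Adiabatic: TV^(γ−1) = const ⇒ T₂ = 443×(0.219)^0.270 = 294 K; PV^γ = const ⇒ P₂ = 69.0 kPa.
ΔU = nCvΔT = 3.65×30.8×(294−443) = -16800 J.
Q = 0 for an adiabatic process, so W = −ΔU = 16800 J.
Work done on the gas = −W_by = -16800 J.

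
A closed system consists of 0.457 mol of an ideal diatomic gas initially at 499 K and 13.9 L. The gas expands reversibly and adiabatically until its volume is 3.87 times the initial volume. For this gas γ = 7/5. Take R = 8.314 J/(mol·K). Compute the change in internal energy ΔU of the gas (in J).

-1980 J

P₁ = nRT₁/V₁ = 0.457×8.314×499/13.9 = 136 kPa.
Adiabatic: TV^(γ−1) = const ⇒ T₂ = 499×(0.258)^0.400 = 290 K; PV^γ = const ⇒ P₂ = 20.5 kPa.
For an ideal gas ΔU = nCvΔT with Cv = (5/2)R = 20.8 J/(mol·K).
ΔU = 0.457×20.8×(290−499) = -1980 J.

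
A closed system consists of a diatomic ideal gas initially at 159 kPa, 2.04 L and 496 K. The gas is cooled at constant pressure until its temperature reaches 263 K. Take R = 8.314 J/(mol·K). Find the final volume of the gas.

1.08 L

Isobaric: P stays 159 kPa; V/T = const ⇒ T₂ = 263 K, V₂ = 1.08 L.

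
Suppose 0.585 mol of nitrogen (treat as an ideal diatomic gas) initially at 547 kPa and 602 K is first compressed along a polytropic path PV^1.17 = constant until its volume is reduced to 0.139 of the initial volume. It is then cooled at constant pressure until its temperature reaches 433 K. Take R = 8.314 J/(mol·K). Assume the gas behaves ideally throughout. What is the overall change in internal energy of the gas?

V₁ = nRT₁/P₁ = 0.585×8.314×602/547 = 5.35 L.
Step 1 — Polytropic n=1.17: T₂ = T₁(V₁/V₂)^(n−1) = 602×(7.19)^0.17 = 842 K; P₂ = P₁(V₁/V₂)^n = 5500 kPa.
W = (P₁V₁−P₂V₂)/(n−1) = (547×5.35−5500×0.744)/0.17 = -6860 J.
ΔU = nCvΔT = 0.585×20.8×(842−602) = 2920 J.
Q = ΔU + W = -3950 J.
State after step 1: P = 5500 kPa, V = 0.744 L, T = 842 K.
Step 2 — Isobaric: P stays 5500 kPa; V/T = const ⇒ T₂ = 433 K, V₂ = 0.383 L.
W = PΔV = 5500×(0.383−0.744) kPa·L = -1990 J.
ΔU = nCvΔT = 0.585×20.8×(433−842) = -4970 J.
Q = ΔU + W = nCpΔT = -6960 J.
Net over both steps: W = -8850 J, Q = -10900 J, ΔU = -2050 J.

-2050 J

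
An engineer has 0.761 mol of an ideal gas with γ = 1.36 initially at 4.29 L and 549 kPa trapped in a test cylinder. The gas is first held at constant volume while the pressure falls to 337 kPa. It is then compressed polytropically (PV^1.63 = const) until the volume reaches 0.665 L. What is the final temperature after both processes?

740 K

T₁ = P₁V₁/(nR) = 549×4.29/(0.761×8.314) = 372 K.
Step 1 — Isochoric: V stays 4.29 L; P/T = const ⇒ T₂ = 229 K, P₂ = 337 kPa.
W = 0 (no volume change).
ΔU = nCvΔT = 0.761×23.1×(229−372) = -2530 J.
Q = ΔU = -2530 J.
State after step 1: P = 337 kPa, V = 4.29 L, T = 229 K.
Step 2 — Polytropic n=1.63: T₂ = T₁(V₁/V₂)^(n−1) = 229×(6.45)^0.63 = 740 K; P₂ = P₁(V₁/V₂)^n = 7040 kPa.
W = (P₁V₁−P₂V₂)/(n−1) = (337×4.29−7040×0.665)/0.63 = -5130 J.
ΔU = nCvΔT = 0.761×23.1×(740−229) = 8980 J.
Q = ΔU + W = 3850 J.
Net over both steps: W = -5130 J, Q = 1320 J, ΔU = 6460 J.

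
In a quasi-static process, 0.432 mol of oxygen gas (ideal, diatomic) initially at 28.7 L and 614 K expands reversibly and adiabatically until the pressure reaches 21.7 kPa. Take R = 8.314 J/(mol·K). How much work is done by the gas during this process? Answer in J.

1670 J

P₁ = nRT₁/V₁ = 0.432×8.314×614/28.7 = 76.8 kPa.
Adiabatic: T₂/T₁ = (P₂/P₁)^((γ−1)/γ) ⇒ T₂ = 614×(0.282)^0.286 = 428 K; V₂ = 70.8 L.
ΔU = nCvΔT = 0.432×20.8×(428−614) = -1670 J.
Q = 0 for an adiabatic process, so W = −ΔU = 1670 J.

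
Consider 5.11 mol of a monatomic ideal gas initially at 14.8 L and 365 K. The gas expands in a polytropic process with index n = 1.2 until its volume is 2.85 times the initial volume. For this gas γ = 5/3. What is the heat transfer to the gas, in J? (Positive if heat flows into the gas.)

P₁ = nRT₁/V₁ = 5.11×8.314×365/14.8 = 1050 kPa.
Polytropic n=1.2: T₂ = T₁(V₁/V₂)^(n−1) = 365×(0.351)^0.20 = 296 K; P₂ = P₁(V₁/V₂)^n = 298 kPa.
W = (P₁V₁−P₂V₂)/(n−1) = (1050×14.8−298×42.2)/0.20 = 14700 J.
ΔU = nCvΔT = 5.11×12.5×(296−365) = -4400 J.
Q = ΔU + W = 10300 J.

10300 J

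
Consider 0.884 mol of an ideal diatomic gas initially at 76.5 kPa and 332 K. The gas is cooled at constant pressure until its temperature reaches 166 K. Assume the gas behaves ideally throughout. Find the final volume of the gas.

15.9 L

V₁ = nRT₁/P₁ = 0.884×8.314×332/76.5 = 31.9 L.
Isobaric: P stays 76.5 kPa; V/T = const ⇒ T₂ = 166 K, V₂ = 15.9 L.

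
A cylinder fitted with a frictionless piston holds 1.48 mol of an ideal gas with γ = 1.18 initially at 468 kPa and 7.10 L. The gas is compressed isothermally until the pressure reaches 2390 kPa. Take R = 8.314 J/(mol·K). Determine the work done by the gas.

-5420 J

T₁ = P₁V₁/(nR) = 468×7.10/(1.48×8.314) = 270 K.
Isothermal: T stays 270 K; PV = const ⇒ V₂ = 1.39 L, P₂ = 2390 kPa.
W = nRT ln(V₂/V₁) = 1.48×8.314×270×ln(0.196) = -5420 J.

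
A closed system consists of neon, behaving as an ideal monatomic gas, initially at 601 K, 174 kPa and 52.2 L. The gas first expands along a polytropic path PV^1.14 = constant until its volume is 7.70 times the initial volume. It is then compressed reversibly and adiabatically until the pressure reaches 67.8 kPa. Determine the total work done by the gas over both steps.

8550 J

n = P₁V₁/(RT₁) = 174×52.2/(8.314×601) = 1.82 mol.
Step 1 — Polytropic n=1.14: T₂ = T₁(V₁/V₂)^(n−1) = 601×(0.130)^0.14 = 452 K; P₂ = P₁(V₁/V₂)^n = 17.0 kPa.
W = (P₁V₁−P₂V₂)/(n−1) = (174×52.2−17.0×402)/0.14 = 16100 J.
ΔU = nCvΔT = 1.82×12.5×(452−601) = -3390 J.
Q = ΔU + W = 12700 J.
State after step 1: P = 17.0 kPa, V = 402 L, T = 452 K.
Step 2 — Adiabatic: T₂/T₁ = (P₂/P₁)^((γ−1)/γ) ⇒ T₂ = 452×(3.99)^0.400 = 786 K; V₂ = 175 L.
ΔU = nCvΔT = 1.82×12.5×(786−452) = 7570 J.
Q = 0 for an adiabatic process, so W = −ΔU = -7570 J.
Net over both steps: W = 8550 J, Q = 12700 J, ΔU = 4190 J.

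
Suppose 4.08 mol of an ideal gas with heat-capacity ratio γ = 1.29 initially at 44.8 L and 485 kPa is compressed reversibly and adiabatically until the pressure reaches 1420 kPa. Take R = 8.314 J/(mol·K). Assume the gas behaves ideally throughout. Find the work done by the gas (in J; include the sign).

-20500 J

T₁ = P₁V₁/(nR) = 485×44.8/(4.08×8.314) = 641 K.
Adiabatic: T₂/T₁ = (P₂/P₁)^((γ−1)/γ) ⇒ T₂ = 641×(2.93)^0.225 = 816 K; V₂ = 19.5 L.
ΔU = nCvΔT = 4.08×28.7×(816−641) = 20500 J.
Q = 0 for an adiabatic process, so W = −ΔU = -20500 J.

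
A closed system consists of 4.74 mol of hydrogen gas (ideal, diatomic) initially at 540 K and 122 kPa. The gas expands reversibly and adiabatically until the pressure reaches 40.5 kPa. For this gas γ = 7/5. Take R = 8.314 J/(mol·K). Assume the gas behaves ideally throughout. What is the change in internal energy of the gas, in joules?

-14400 J

V₁ = nRT₁/P₁ = 4.74×8.314×540/122 = 174 L.
Adiabatic: T₂/T₁ = (P₂/P₁)^((γ−1)/γ) ⇒ T₂ = 540×(0.332)^0.286 = 394 K; V₂ = 383 L.
For an ideal gas ΔU = nCvΔT with Cv = (5/2)R = 20.8 J/(mol·K).
ΔU = 4.74×20.8×(394−540) = -14400 J.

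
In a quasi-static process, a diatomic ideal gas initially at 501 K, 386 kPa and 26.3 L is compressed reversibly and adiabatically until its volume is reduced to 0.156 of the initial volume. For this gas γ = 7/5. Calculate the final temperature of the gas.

1050 K

Adiabatic: TV^(γ−1) = const ⇒ T₂ = 501×(6.41)^0.400 = 1050 K; PV^γ = const ⇒ P₂ = 5200 kPa.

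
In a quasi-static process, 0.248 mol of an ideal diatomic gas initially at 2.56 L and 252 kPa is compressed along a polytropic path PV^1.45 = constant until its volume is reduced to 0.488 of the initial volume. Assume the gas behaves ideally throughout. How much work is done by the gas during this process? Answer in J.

-546 J

T₁ = P₁V₁/(nR) = 252×2.56/(0.248×8.314) = 313 K.
Polytropic n=1.45: T₂ = T₁(V₁/V₂)^(n−1) = 313×(2.05)^0.45 = 432 K; P₂ = P₁(V₁/V₂)^n = 713 kPa.
W = (P₁V₁−P₂V₂)/(n−1) = (252×2.56−713×1.25)/0.45 = -546 J.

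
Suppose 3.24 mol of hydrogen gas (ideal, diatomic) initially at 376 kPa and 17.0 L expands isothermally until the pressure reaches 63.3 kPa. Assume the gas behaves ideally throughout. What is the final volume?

101 L

T₁ = P₁V₁/(nR) = 376×17.0/(3.24×8.314) = 237 K.
Isothermal: T stays 237 K; PV = const ⇒ V₂ = 101 L, P₂ = 63.3 kPa.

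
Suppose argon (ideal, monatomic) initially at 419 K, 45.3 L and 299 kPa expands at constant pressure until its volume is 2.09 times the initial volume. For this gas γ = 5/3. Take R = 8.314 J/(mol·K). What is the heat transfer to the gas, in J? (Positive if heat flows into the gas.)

36900 J

n = P₁V₁/(RT₁) = 299×45.3/(8.314×419) = 3.89 mol.
Isobaric: P stays 299 kPa; V/T = const ⇒ T₂ = 876 K, V₂ = 94.7 L.
W = PΔV = 299×(94.7−45.3) kPa·L = 14800 J.
ΔU = nCvΔT = 3.89×12.5×(876−419) = 22100 J.
Q = ΔU + W = nCpΔT = 36900 J.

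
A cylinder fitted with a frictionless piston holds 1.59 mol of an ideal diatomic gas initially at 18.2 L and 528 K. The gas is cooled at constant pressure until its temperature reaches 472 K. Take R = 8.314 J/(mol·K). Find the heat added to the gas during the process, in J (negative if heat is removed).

P₁ = nRT₁/V₁ = 1.59×8.314×528/18.2 = 384 kPa.
Isobaric: P stays 384 kPa; V/T = const ⇒ T₂ = 472 K, V₂ = 16.3 L.
W = PΔV = 384×(16.3−18.2) kPa·L = -740 J.
ΔU = nCvΔT = 1.59×20.8×(472−528) = -1850 J.
Q = ΔU + W = nCpΔT = -2590 J.

-2590 J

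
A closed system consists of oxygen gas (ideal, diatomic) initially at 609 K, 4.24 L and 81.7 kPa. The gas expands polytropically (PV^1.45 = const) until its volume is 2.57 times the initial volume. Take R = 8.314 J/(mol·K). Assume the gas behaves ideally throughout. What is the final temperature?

398 K

Polytropic n=1.45: T₂ = T₁(V₁/V₂)^(n−1) = 609×(0.389)^0.45 = 398 K; P₂ = P₁(V₁/V₂)^n = 20.8 kPa.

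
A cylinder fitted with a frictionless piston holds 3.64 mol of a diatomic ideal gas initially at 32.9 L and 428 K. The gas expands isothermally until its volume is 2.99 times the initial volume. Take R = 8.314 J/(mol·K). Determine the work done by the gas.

14200 J

P₁ = nRT₁/V₁ = 3.64×8.314×428/32.9 = 394 kPa.
Isothermal: T stays 428 K; PV = const ⇒ V₂ = 98.4 L, P₂ = 132 kPa.
W = nRT ln(V₂/V₁) = 3.64×8.314×428×ln(2.99) = 14200 J.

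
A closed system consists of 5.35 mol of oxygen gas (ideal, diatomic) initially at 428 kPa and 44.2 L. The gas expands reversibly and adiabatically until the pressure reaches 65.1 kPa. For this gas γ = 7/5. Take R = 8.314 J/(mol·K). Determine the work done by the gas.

T₁ = P₁V₁/(nR) = 428×44.2/(5.35×8.314) = 425 K.
Adiabatic: T₂/T₁ = (P₂/P₁)^((γ−1)/γ) ⇒ T₂ = 425×(0.152)^0.286 = 248 K; V₂ = 170 L.
ΔU = nCvΔT = 5.35×20.8×(248−425) = -19700 J.
Q = 0 for an adiabatic process, so W = −ΔU = 19700 J.

19700 J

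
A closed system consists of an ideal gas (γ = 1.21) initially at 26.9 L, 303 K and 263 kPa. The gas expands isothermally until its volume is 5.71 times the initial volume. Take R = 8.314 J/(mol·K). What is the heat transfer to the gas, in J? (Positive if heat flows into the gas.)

12300 J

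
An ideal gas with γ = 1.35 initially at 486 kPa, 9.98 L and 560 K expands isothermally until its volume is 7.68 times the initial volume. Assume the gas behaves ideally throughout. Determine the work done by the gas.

9890 J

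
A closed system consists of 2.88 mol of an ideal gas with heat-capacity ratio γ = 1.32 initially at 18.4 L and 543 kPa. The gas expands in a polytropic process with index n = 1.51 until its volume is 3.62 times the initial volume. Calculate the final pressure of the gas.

77.8 kPa

T₁ = P₁V₁/(nR) = 543×18.4/(2.88×8.314) = 417 K.
Polytropic n=1.51: T₂ = T₁(V₁/V₂)^(n−1) = 417×(0.276)^0.51 = 217 K; P₂ = P₁(V₁/V₂)^n = 77.8 kPa.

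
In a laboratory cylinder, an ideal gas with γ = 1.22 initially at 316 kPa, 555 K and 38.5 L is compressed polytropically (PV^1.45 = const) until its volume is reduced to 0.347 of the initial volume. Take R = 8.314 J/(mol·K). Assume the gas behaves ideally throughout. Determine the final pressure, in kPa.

1470 kPa

Polytropic n=1.45: T₂ = T₁(V₁/V₂)^(n−1) = 555×(2.88)^0.45 = 894 K; P₂ = P₁(V₁/V₂)^n = 1470 kPa.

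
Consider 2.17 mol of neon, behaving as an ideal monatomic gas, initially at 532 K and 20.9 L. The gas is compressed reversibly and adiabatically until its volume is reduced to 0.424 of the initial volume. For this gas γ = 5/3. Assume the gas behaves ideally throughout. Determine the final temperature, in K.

P₁ = nRT₁/V₁ = 2.17×8.314×532/20.9 = 459 kPa.
Adiabatic: TV^(γ−1) = const ⇒ T₂ = 532×(2.36)^0.667 = 943 K; PV^γ = const ⇒ P₂ = 1920 kPa.

943 K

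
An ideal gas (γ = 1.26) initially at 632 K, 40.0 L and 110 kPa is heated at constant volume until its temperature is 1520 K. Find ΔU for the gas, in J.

n = P₁V₁/(RT₁) = 110×40.0/(8.314×632) = 0.837 mol.
Isochoric: V stays 40.0 L; P/T = const ⇒ T₂ = 1520 K, P₂ = 265 kPa.
For an ideal gas ΔU = nCvΔT with Cv = R/(γ−1) = 32.0 J/(mol·K).
ΔU = 0.837×32.0×(1520−632) = 23800 J.

23800 J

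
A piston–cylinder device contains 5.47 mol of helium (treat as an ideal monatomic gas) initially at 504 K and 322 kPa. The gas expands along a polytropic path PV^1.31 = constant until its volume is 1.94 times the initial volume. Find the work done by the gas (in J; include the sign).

13700 J

V₁ = nRT₁/P₁ = 5.47×8.314×504/322 = 71.2 L.
Polytropic n=1.31: T₂ = T₁(V₁/V₂)^(n−1) = 504×(0.515)^0.31 = 410 K; P₂ = P₁(V₁/V₂)^n = 135 kPa.
W = (P₁V₁−P₂V₂)/(n−1) = (322×71.2−135×138)/0.31 = 13700 J.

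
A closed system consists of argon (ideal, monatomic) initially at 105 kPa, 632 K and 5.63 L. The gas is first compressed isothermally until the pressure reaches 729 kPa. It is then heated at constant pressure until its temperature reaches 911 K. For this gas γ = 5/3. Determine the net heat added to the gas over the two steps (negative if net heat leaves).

-493 J

n = P₁V₁/(RT₁) = 105×5.63/(8.314×632) = 0.113 mol.
Step 1 — Isothermal: T stays 632 K; PV = const ⇒ V₂ = 0.811 L, P₂ = 729 kPa.
ΔU = 0 (ideal gas, T constant).
W = nRT ln(V₂/V₁) = 0.113×8.314×632×ln(0.144) = -1150 J.
Q = ΔU + W = -1150 J.
State after step 1: P = 729 kPa, V = 0.811 L, T = 632 K.
Step 2 — Isobaric: P stays 729 kPa; V/T = const ⇒ T₂ = 911 K, V₂ = 1.17 L.
W = PΔV = 729×(1.17−0.811) kPa·L = 261 J.
ΔU = nCvΔT = 0.113×12.5×(911−632) = 391 J.
Q = ΔU + W = nCpΔT = 652 J.
Net over both steps: W = -885 J, Q = -493 J, ΔU = 391 J.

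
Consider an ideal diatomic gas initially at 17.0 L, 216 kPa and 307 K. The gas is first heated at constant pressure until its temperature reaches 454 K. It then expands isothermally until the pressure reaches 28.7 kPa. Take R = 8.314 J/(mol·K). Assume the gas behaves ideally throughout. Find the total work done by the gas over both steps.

n = P₁V₁/(RT₁) = 216×17.0/(8.314×307) = 1.44 mol.
Step 1 — Isobaric: P stays 216 kPa; V/T = const ⇒ T₂ = 454 K, V₂ = 25.1 L.
W = PΔV = 216×(25.1−17.0) kPa·L = 1760 J.
ΔU = nCvΔT = 1.44×20.8×(454−307) = 4400 J.
Q = ΔU + W = nCpΔT = 6150 J.
State after step 1: P = 216 kPa, V = 25.1 L, T = 454 K.
Step 2 — Isothermal: T stays 454 K; PV = const ⇒ V₂ = 189 L, P₂ = 28.7 kPa.
ΔU = 0 (ideal gas, T constant).
W = nRT ln(V₂/V₁) = 1.44×8.314×454×ln(7.53) = 11000 J.
Q = ΔU + W = 11000 J.
Net over both steps: W = 12700 J, Q = 17100 J, ΔU = 4400 J.

12700 J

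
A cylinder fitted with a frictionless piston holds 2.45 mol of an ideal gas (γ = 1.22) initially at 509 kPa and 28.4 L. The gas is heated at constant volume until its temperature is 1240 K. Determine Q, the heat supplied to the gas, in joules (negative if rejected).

T₁ = P₁V₁/(nR) = 509×28.4/(2.45×8.314) = 710 K.
Isochoric: V stays 28.4 L; P/T = const ⇒ T₂ = 1240 K, P₂ = 889 kPa.
W = 0 (no volume change).
ΔU = nCvΔT = 2.45×37.8×(1240−710) = 49100 J.
Q = ΔU = 49100 J.

49100 J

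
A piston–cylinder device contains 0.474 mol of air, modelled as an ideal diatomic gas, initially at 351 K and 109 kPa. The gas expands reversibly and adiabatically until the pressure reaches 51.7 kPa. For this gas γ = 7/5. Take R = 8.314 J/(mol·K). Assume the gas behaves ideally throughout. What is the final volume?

V₁ = nRT₁/P₁ = 0.474×8.314×351/109 = 12.7 L.
Adiabatic: T₂/T₁ = (P₂/P₁)^((γ−1)/γ) ⇒ T₂ = 351×(0.474)^0.286 = 284 K; V₂ = 21.6 L.

21.6 L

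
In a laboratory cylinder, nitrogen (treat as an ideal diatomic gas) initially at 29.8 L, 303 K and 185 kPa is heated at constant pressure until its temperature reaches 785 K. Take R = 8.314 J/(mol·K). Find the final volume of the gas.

77.2 L

Isobaric: P stays 185 kPa; V/T = const ⇒ T₂ = 785 K, V₂ = 77.2 L.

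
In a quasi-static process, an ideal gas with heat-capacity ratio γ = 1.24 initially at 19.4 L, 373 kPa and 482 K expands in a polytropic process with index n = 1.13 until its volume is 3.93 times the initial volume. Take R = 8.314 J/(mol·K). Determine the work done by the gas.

n = P₁V₁/(RT₁) = 373×19.4/(8.314×482) = 1.81 mol.
Polytropic n=1.13: T₂ = T₁(V₁/V₂)^(n−1) = 482×(0.254)^0.13 = 403 K; P₂ = P₁(V₁/V₂)^n = 79.4 kPa.
W = (P₁V₁−P₂V₂)/(n−1) = (373×19.4−79.4×76.2)/0.13 = 9070 J.

9070 J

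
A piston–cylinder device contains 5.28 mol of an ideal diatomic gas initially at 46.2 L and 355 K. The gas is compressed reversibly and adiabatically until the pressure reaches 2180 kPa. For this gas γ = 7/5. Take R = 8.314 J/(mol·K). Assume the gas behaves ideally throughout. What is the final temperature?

P₁ = nRT₁/V₁ = 5.28×8.314×355/46.2 = 337 kPa.
Adiabatic: T₂/T₁ = (P₂/P₁)^((γ−1)/γ) ⇒ T₂ = 355×(6.46)^0.286 = 605 K; V₂ = 12.2 L.

605 K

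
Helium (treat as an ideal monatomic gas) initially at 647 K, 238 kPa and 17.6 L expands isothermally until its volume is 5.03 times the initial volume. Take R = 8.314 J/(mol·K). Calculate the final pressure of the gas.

47.3 kPa

Isothermal: T stays 647 K; PV = const ⇒ V₂ = 88.5 L, P₂ = 47.3 kPa.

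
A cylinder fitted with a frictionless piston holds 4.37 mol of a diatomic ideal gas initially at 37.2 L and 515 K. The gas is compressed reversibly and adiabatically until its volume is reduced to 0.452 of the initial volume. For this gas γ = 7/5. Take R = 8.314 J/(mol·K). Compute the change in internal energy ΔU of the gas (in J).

P₁ = nRT₁/V₁ = 4.37×8.314×515/37.2 = 503 kPa.
Adiabatic: TV^(γ−1) = const ⇒ T₂ = 515×(2.21)^0.400 = 708 K; PV^γ = const ⇒ P₂ = 1530 kPa.
For an ideal gas ΔU = nCvΔT with Cv = (5/2)R = 20.8 J/(mol·K).
ΔU = 4.37×20.8×(708−515) = 17500 J.

17500 J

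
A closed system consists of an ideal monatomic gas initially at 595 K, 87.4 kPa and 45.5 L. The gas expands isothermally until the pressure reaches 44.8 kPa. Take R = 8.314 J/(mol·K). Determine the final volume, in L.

88.8 L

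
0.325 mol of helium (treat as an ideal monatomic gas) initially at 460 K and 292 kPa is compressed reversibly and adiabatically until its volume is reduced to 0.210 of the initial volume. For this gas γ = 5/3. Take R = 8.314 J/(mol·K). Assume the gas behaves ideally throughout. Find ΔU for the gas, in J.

3410 J

V₁ = nRT₁/P₁ = 0.325×8.314×460/292 = 4.26 L.
Adiabatic: TV^(γ−1) = const ⇒ T₂ = 460×(4.76)^0.667 = 1300 K; PV^γ = const ⇒ P₂ = 3940 kPa.
For an ideal gas ΔU = nCvΔT with Cv = (3/2)R = 12.5 J/(mol·K).
ΔU = 0.325×12.5×(1300−460) = 3410 J.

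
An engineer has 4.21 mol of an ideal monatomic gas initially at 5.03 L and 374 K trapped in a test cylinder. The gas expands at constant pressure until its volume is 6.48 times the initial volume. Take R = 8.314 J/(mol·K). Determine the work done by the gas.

P₁ = nRT₁/V₁ = 4.21×8.314×374/5.03 = 2600 kPa.
Isobaric: P stays 2600 kPa; V/T = const ⇒ T₂ = 2420 K, V₂ = 32.6 L.
W = PΔV = 2600×(32.6−5.03) kPa·L = 71700 J.

71700 J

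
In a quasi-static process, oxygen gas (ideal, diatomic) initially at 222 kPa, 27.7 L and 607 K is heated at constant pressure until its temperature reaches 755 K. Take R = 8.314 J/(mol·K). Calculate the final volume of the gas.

Isobaric: P stays 222 kPa; V/T = const ⇒ T₂ = 755 K, V₂ = 34.5 L.

34.5 L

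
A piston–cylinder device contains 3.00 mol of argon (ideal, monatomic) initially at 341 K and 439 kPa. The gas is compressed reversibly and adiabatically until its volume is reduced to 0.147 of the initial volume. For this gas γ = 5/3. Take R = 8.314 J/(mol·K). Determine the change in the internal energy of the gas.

V₁ = nRT₁/P₁ = 3.00×8.314×341/439 = 19.4 L.
Adiabatic: TV^(γ−1) = const ⇒ T₂ = 341×(6.80)^0.667 = 1220 K; PV^γ = const ⇒ P₂ = 10700 kPa.
For an ideal gas ΔU = nCvΔT with Cv = (3/2)R = 12.5 J/(mol·K).
ΔU = 3.00×12.5×(1220−341) = 33000 J.

33000 J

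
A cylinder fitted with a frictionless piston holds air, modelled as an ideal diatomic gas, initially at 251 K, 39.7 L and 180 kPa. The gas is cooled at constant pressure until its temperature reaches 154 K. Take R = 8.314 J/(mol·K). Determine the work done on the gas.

2760 J

n = P₁V₁/(RT₁) = 180×39.7/(8.314×251) = 3.42 mol.
Isobaric: P stays 180 kPa; V/T = const ⇒ T₂ = 154 K, V₂ = 24.4 L.
W = PΔV = 180×(24.4−39.7) kPa·L = -2760 J.
Work done on the gas = −W_by = 2760 J.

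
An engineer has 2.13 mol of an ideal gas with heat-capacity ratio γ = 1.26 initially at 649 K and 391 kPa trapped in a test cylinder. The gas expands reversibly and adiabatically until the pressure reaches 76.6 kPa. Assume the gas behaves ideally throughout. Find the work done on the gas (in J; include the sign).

-12600 J

V₁ = nRT₁/P₁ = 2.13×8.314×649/391 = 29.4 L.
Adiabatic: T₂/T₁ = (P₂/P₁)^((γ−1)/γ) ⇒ T₂ = 649×(0.196)^0.206 = 464 K; V₂ = 107 L.
ΔU = nCvΔT = 2.13×32.0×(464−649) = -12600 J.
Q = 0 for an adiabatic process, so W = −ΔU = 12600 J.
Work done on the gas = −W_by = -12600 J.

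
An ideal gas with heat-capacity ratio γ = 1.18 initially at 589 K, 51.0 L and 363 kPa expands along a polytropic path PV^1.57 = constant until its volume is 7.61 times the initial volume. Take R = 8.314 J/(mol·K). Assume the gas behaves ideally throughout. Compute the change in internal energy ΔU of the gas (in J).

n = P₁V₁/(RT₁) = 363×51.0/(8.314×589) = 3.78 mol.
Polytropic n=1.57: T₂ = T₁(V₁/V₂)^(n−1) = 589×(0.131)^0.57 = 185 K; P₂ = P₁(V₁/V₂)^n = 15.0 kPa.
For an ideal gas ΔU = nCvΔT with Cv = R/(γ−1) = 46.2 J/(mol·K).
ΔU = 3.78×46.2×(185−589) = -70500 J.

-70500 J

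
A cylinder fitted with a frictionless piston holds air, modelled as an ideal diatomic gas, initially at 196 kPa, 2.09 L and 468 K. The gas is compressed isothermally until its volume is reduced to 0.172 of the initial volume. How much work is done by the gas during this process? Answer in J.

n = P₁V₁/(RT₁) = 196×2.09/(8.314×468) = 0.105 mol.
Isothermal: T stays 468 K; PV = const ⇒ V₂ = 0.359 L, P₂ = 1140 kPa.
W = nRT ln(V₂/V₁) = 0.105×8.314×468×ln(0.172) = -721 J.

-721 J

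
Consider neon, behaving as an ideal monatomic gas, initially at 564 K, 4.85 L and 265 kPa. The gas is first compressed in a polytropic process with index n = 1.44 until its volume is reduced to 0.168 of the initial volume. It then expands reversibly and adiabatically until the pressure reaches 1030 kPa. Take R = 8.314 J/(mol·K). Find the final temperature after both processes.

n = P₁V₁/(RT₁) = 265×4.85/(8.314×564) = 0.274 mol.
Step 1 — Polytropic n=1.44: T₂ = T₁(V₁/V₂)^(n−1) = 564×(5.95)^0.44 = 1240 K; P₂ = P₁(V₁/V₂)^n = 3460 kPa.
W = (P₁V₁−P₂V₂)/(n−1) = (265×4.85−3460×0.815)/0.44 = -3480 J.
ΔU = nCvΔT = 0.274×12.5×(1240−564) = 2300 J.
Q = ΔU + W = -1180 J.
State after step 1: P = 3460 kPa, V = 0.815 L, T = 1240 K.
Step 2 — Adiabatic: T₂/T₁ = (P₂/P₁)^((γ−1)/γ) ⇒ T₂ = 1240×(0.298)^0.400 = 762 K; V₂ = 1.69 L.
ΔU = nCvΔT = 0.274×12.5×(762−1240) = -1620 J.
Q = 0 for an adiabatic process, so W = −ΔU = 1620 J.
Net over both steps: W = -1860 J, Q = -1180 J, ΔU = 676 J.

762 K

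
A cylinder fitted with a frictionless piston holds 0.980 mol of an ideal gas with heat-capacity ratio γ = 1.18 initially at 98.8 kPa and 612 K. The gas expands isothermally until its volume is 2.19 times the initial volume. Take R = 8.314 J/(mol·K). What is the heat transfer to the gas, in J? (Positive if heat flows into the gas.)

V₁ = nRT₁/P₁ = 0.980×8.314×612/98.8 = 50.5 L.
Isothermal: T stays 612 K; PV = const ⇒ V₂ = 111 L, P₂ = 45.1 kPa.
ΔU = 0 (ideal gas, T constant).
W = nRT ln(V₂/V₁) = 0.980×8.314×612×ln(2.19) = 3910 J.
Q = ΔU + W = 3910 J.

3910 J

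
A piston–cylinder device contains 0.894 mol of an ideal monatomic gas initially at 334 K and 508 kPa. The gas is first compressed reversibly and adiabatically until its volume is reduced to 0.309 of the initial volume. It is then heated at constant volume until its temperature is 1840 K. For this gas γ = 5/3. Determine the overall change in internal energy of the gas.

V₁ = nRT₁/P₁ = 0.894×8.314×334/508 = 4.89 L.
Step 1 — Adiabatic: TV^(γ−1) = const ⇒ T₂ = 334×(3.24)^0.667 = 731 K; PV^γ = const ⇒ P₂ = 3600 kPa.
ΔU = nCvΔT = 0.894×12.5×(731−334) = 4420 J.
Q = 0 for an adiabatic process, so W = −ΔU = -4420 J.
State after step 1: P = 3600 kPa, V = 1.51 L, T = 731 K.
Step 2 — Isochoric: V stays 1.51 L; P/T = const ⇒ T₂ = 1840 K, P₂ = 9060 kPa.
W = 0 (no volume change).
ΔU = nCvΔT = 0.894×12.5×(1840−731) = 12400 J.
Q = ΔU = 12400 J.
Net over both steps: W = -4420 J, Q = 12400 J, ΔU = 16800 J.

16800 J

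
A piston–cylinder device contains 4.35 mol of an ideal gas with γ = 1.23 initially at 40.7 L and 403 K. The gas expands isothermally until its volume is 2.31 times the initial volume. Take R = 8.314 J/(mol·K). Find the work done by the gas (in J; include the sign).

P₁ = nRT₁/V₁ = 4.35×8.314×403/40.7 = 358 kPa.
Isothermal: T stays 403 K; PV = const ⇒ V₂ = 94.0 L, P₂ = 155 kPa.
W = nRT ln(V₂/V₁) = 4.35×8.314×403×ln(2.31) = 12200 J.

12200 J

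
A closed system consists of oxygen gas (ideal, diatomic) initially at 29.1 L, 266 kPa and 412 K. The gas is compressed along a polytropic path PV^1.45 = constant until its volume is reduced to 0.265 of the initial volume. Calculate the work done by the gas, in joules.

-14100 J

n = P₁V₁/(RT₁) = 266×29.1/(8.314×412) = 2.26 mol.
Polytropic n=1.45: T₂ = T₁(V₁/V₂)^(n−1) = 412×(3.77)^0.45 = 749 K; P₂ = P₁(V₁/V₂)^n = 1820 kPa.
W = (P₁V₁−P₂V₂)/(n−1) = (266×29.1−1820×7.71)/0.45 = -14100 J.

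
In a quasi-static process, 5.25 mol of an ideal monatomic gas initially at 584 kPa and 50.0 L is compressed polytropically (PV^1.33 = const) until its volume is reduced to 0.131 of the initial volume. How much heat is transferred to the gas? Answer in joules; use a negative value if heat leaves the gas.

-42700 J

T₁ = P₁V₁/(nR) = 584×50.0/(5.25×8.314) = 669 K.
Polytropic n=1.33: T₂ = T₁(V₁/V₂)^(n−1) = 669×(7.63)^0.33 = 1310 K; P₂ = P₁(V₁/V₂)^n = 8720 kPa.
W = (P₁V₁−P₂V₂)/(n−1) = (584×50.0−8720×6.55)/0.33 = -84600 J.
ΔU = nCvΔT = 5.25×12.5×(1310−669) = 41900 J.
Q = ΔU + W = -42700 J.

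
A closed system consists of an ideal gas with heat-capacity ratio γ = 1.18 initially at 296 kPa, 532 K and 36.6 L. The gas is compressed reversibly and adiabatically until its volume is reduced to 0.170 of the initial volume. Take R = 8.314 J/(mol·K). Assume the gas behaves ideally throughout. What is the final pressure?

Adiabatic: TV^(γ−1) = const ⇒ T₂ = 532×(5.88)^0.180 = 732 K; PV^γ = const ⇒ P₂ = 2400 kPa.

2400 kPa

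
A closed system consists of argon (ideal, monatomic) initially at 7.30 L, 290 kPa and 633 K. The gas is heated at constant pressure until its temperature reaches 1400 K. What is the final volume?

Isobaric: P stays 290 kPa; V/T = const ⇒ T₂ = 1400 K, V₂ = 16.1 L.

16.1 L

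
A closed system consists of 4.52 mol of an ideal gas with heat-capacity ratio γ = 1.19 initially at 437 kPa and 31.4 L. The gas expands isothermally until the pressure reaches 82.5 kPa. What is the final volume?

T₁ = P₁V₁/(nR) = 437×31.4/(4.52×8.314) = 365 K.
Isothermal: T stays 365 K; PV = const ⇒ V₂ = 166 L, P₂ = 82.5 kPa.

166 L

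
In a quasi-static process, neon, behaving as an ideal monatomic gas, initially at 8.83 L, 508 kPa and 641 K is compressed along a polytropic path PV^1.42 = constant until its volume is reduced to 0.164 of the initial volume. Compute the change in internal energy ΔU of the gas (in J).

7650 J

n = P₁V₁/(RT₁) = 508×8.83/(8.314×641) = 0.842 mol.
Polytropic n=1.42: T₂ = T₁(V₁/V₂)^(n−1) = 641×(6.10)^0.42 = 1370 K; P₂ = P₁(V₁/V₂)^n = 6620 kPa.
For an ideal gas ΔU = nCvΔT with Cv = (3/2)R = 12.5 J/(mol·K).
ΔU = 0.842×12.5×(1370−641) = 7650 J.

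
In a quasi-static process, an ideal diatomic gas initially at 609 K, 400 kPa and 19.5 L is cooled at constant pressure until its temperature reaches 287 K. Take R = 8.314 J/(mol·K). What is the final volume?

9.19 L

Isobaric: P stays 400 kPa; V/T = const ⇒ T₂ = 287 K, V₂ = 9.19 L.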